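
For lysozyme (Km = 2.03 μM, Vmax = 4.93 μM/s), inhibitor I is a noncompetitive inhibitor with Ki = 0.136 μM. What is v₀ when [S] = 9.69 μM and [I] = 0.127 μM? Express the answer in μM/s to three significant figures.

2.11 μM/s

With α = 1 + [I]/Ki = 1 + 0.127/0.136 = 1.934, the noncompetitive rate law is v = (Vmax/α)·[S] / (Km + [S]).
v = (4.93/1.934)×9.69 / (2.03 + 9.69) = 24.70/11.72 = 2.11 μM/s.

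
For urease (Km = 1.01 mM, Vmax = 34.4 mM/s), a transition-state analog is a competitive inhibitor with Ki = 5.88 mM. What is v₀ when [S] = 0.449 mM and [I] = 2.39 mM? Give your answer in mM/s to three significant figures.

With α = 1 + [I]/Ki = 1 + 2.39/5.88 = 1.406, the competitive rate law is v = Vmax[S] / (αKm + [S]).
v = 34.4×0.449 / (1.406×1.01 + 0.449) = 15.45/1.870 = 8.26 mM/s.

8.26 mM/s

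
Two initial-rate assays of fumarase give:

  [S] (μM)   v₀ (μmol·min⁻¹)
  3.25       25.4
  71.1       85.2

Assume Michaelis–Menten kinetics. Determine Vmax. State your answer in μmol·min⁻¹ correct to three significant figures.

From v = Vmax[S]/(Km+[S]), each point gives Vmax = v(Km+[S])/[S].
Equating: 25.4(Km+3.25)/3.25 = 85.2(Km+71.1)/71.1.
7.815·Km + 25.4 = 1.198·Km + 85.2, so (7.815 − 1.198)·Km = 85.2 − 25.4.
Km = 59.80/6.617 = 9.04 μM; then Vmax = 25.4(9.04+3.25)/3.25 = 96.0 μmol·min⁻¹.

96.0 μmol·min⁻¹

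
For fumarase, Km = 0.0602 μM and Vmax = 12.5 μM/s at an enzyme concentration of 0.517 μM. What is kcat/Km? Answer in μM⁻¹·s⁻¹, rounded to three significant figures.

kcat = Vmax/[E]total = 12.5/0.517 = 24.2 s⁻¹.
kcat/Km = 24.2/0.0602 = 402 μM⁻¹·s⁻¹.

402 μM⁻¹·s⁻¹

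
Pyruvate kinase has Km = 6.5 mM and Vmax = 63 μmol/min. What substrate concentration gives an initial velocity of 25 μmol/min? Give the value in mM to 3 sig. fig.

Rearranging v = Vmax[S]/(Km+[S]) gives [S] = Km·v/(Vmax − v).
[S] = 6.5 × 25 / (63 − 25) = 162.5/38.00 = 4.28 mM.

4.28 mM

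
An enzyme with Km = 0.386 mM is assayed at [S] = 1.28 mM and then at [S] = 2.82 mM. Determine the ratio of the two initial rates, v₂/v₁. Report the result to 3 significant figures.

1.14

The fractional saturations are [S]/(Km+[S]) = 1.28/1.666 = 0.7683 and 2.82/3.206 = 0.8796.
v₂/v₁ is just their ratio: 0.8796/0.7683 = 1.14.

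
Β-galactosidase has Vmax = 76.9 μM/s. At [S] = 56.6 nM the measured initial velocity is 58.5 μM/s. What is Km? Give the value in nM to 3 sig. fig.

17.8 nM

From v = Vmax[S]/(Km+[S]), Km = [S](Vmax − v)/v.
Km = 56.6 × (76.9 − 58.5) / 58.5 = 1041/58.5 = 17.8 nM.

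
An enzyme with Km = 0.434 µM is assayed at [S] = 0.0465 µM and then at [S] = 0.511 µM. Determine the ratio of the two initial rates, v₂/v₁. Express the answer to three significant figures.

5.59

The fractional saturations are [S]/(Km+[S]) = 0.0465/0.4805 = 0.09677 and 0.511/0.9450 = 0.5407.
v₂/v₁ is just their ratio: 0.5407/0.09677 = 5.59.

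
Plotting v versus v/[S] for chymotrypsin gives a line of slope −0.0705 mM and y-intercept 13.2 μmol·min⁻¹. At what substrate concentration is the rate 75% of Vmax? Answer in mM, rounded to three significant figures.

0.211 mM

The Eadie–Hofstee slope gives Km = 0.0705 mM (slope = −Km).
v/Vmax = [S]/(Km+[S]) = 0.75 ⇒ [S] = Km·0.75/(1−0.75) = 0.0705 × 3.000 = 0.211 mM.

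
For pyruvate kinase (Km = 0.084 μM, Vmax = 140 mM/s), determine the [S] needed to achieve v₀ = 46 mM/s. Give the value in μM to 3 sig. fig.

The required fractional saturation is v/Vmax = 46/140 = 0.3286.
Then [S]/(Km+[S]) = 0.3286 ⇒ [S] = 0.084 × 0.3286/(1 − 0.3286) = 0.0411 μM.

0.0411 μM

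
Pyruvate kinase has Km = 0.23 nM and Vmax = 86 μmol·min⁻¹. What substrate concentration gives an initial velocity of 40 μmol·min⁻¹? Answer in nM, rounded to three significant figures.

Rearranging v = Vmax[S]/(Km+[S]) gives [S] = Km·v/(Vmax − v).
[S] = 0.23 × 40 / (86 − 40) = 9.200/46.00 = 0.200 nM.

0.200 nM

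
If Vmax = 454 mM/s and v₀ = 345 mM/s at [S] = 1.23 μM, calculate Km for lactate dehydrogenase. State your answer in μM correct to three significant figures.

0.389 μM

v/Vmax = 345/454 = 0.7599 = [S]/(Km+[S]).
So Km + [S] = [S]/0.7599 = 1.619 μM, giving Km = 1.619 − 1.23 = 0.389 μM.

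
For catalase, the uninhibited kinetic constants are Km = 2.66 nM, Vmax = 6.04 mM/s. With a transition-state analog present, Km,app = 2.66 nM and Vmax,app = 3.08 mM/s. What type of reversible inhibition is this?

Vmax decreases (6.04 → 3.08 mM/s) while Km is unchanged — pure noncompetitive inhibition.

noncompetitive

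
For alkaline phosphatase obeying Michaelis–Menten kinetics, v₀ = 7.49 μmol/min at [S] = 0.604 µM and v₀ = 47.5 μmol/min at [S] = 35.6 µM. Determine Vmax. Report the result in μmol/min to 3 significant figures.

52.3 μmol/min

In reciprocal form, 1/v = (Km/Vmax)·(1/[S]) + 1/Vmax. The two points give (1/[S], 1/v) = (1.656, 0.1335) and (0.02809, 0.02105).
Slope = (0.1335 − 0.02105)/(1.656 − 0.02809) = 0.06910; intercept = 0.1335 − 0.06910×1.656 = 0.01911.
Vmax = 1/intercept = 52.3 μmol/min; Km = slope × Vmax = 0.06910 × 52.3 = 3.62 µM.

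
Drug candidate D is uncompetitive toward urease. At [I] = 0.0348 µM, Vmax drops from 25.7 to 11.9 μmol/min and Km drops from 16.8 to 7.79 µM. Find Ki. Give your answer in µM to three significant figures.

0.0300 µM

Uncompetitive: Vmax,app = Vmax/α (and Km,app = Km/α) with α = 1 + [I]/Ki.
α = Vmax/Vmax,app = 25.7/11.9 = 2.160.
Ki = [I]/(α − 1) = 0.0348/1.160 = 0.0300 µM.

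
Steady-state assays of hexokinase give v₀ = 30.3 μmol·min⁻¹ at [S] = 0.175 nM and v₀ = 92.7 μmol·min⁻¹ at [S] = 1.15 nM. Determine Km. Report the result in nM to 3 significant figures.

0.674 nM

In reciprocal form, 1/v = (Km/Vmax)·(1/[S]) + 1/Vmax. The two points give (1/[S], 1/v) = (5.714, 0.03300) and (0.8696, 0.01079).
Slope = (0.03300 − 0.01079)/(5.714 − 0.8696) = 0.004586; intercept = 0.03300 − 0.004586×5.714 = 0.006800.
Vmax = 1/intercept = 147 μmol·min⁻¹; Km = slope × Vmax = 0.004586 × 147 = 0.674 nM.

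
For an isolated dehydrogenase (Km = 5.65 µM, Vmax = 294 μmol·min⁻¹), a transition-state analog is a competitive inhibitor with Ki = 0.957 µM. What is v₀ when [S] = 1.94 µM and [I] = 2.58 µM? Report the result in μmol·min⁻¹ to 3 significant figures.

With α = 1 + [I]/Ki = 1 + 2.58/0.957 = 3.696, the competitive rate law is v = Vmax[S] / (αKm + [S]).
v = 294×1.94 / (3.696×5.65 + 1.94) = 570.4/22.82 = 25.0 μmol·min⁻¹.

25.0 μmol·min⁻¹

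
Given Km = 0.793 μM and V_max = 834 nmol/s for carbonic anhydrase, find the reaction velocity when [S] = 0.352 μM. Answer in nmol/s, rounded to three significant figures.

256 nmol/s

[S]/(Km+[S]) = 0.352/1.145 = 0.3074, the fractional saturation.
v = 0.3074 × Vmax = 0.3074 × 834 = 256 nmol/s.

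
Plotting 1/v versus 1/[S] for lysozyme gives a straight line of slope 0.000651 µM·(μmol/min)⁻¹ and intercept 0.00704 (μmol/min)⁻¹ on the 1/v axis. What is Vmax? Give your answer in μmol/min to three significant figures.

The y-intercept of a Lineweaver–Burk plot equals 1/Vmax, so Vmax = 1/0.00704 = 142 μmol/min.

142 μmol/min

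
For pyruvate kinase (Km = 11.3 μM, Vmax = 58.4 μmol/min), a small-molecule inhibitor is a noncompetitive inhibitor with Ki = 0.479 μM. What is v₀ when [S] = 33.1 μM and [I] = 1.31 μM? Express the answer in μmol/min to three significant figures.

With α = 1 + [I]/Ki = 1 + 1.31/0.479 = 3.735, the noncompetitive rate law is v = (Vmax/α)·[S] / (Km + [S]).
v = (58.4/3.735)×33.1 / (11.3 + 33.1) = 517.6/44.40 = 11.7 μmol/min.

11.7 μmol/min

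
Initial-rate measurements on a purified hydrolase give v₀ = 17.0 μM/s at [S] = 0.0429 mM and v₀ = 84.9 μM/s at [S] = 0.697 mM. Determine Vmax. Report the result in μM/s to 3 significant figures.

115 μM/s

From v = Vmax[S]/(Km+[S]), each point gives Vmax = v(Km+[S])/[S].
Equating: 17.0(Km+0.0429)/0.0429 = 84.9(Km+0.697)/0.697.
396.3·Km + 17.0 = 121.8·Km + 84.9, so (396.3 − 121.8)·Km = 84.9 − 17.0.
Km = 67.90/274.5 = 0.247 mM; then Vmax = 17.0(0.247+0.0429)/0.0429 = 115 μM/s.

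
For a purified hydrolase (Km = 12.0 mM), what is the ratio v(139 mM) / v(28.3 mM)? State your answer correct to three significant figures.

The fractional saturations are [S]/(Km+[S]) = 28.3/40.30 = 0.7022 and 139/151.0 = 0.9205.
v₂/v₁ is just their ratio: 0.9205/0.7022 = 1.31.

1.31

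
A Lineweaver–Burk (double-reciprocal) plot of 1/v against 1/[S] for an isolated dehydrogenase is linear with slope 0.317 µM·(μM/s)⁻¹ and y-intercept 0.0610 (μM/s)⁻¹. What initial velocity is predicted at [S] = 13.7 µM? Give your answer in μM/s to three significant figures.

The y-intercept is 1/Vmax, so Vmax = 1/0.0610 = 16.4 μM/s.
The slope is Km/Vmax, so Km = 0.317 × 16.4 = 5.20 µM.
Then v = 16.4 × 13.7/(5.20 + 13.7) = 11.9 μM/s.

11.9 μM/s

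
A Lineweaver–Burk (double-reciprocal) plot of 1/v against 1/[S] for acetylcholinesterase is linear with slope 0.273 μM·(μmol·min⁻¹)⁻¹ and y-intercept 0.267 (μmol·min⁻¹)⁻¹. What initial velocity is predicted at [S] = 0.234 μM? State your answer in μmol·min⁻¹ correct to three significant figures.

0.698 μmol·min⁻¹

The y-intercept is 1/Vmax, so Vmax = 1/0.267 = 3.75 μmol·min⁻¹.
The slope is Km/Vmax, so Km = 0.273 × 3.75 = 1.02 μM.
Then v = 3.75 × 0.234/(1.02 + 0.234) = 0.698 μmol·min⁻¹.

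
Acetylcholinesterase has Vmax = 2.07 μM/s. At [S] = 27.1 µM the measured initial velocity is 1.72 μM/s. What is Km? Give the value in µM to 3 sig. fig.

5.51 µM

v/Vmax = 1.72/2.07 = 0.8309 = [S]/(Km+[S]).
So Km + [S] = [S]/0.8309 = 32.61 µM, giving Km = 32.61 − 27.1 = 5.51 µM.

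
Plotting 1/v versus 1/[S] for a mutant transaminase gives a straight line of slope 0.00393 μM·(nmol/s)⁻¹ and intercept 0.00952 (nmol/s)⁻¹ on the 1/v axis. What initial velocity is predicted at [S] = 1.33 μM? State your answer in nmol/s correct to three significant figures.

80.2 nmol/s

The y-intercept is 1/Vmax, so Vmax = 1/0.00952 = 105 nmol/s.
The slope is Km/Vmax, so Km = 0.00393 × 105 = 0.413 μM.
Then v = 105 × 1.33/(0.413 + 1.33) = 80.2 nmol/s.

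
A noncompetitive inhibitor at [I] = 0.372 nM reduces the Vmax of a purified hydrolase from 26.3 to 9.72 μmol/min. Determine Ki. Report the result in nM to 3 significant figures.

Noncompetitive: Vmax,app = Vmax/α with α = 1 + [I]/Ki.
α = Vmax/Vmax,app = 26.3/9.72 = 2.706.
Since α = 1 + [I]/Ki, [I]/Ki = 2.706 − 1 = 1.706 and Ki = 0.372/1.706 = 0.218 nM.

0.218 nM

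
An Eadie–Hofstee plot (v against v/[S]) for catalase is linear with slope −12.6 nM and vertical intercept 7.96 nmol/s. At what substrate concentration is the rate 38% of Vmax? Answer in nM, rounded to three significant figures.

The Eadie–Hofstee slope gives Km = 12.6 nM (slope = −Km).
v/Vmax = [S]/(Km+[S]) = 0.38 ⇒ [S] = Km·0.38/(1−0.38) = 12.6 × 0.6129 = 7.72 nM.

7.72 nM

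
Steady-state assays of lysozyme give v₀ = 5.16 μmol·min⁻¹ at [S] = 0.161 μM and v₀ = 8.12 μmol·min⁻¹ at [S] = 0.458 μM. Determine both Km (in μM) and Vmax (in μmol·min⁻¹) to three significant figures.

Km = 0.207 μM; Vmax = 11.8 μmol·min⁻¹

In reciprocal form, 1/v = (Km/Vmax)·(1/[S]) + 1/Vmax. The two points give (1/[S], 1/v) = (6.211, 0.1938) and (2.183, 0.1232).
Slope = (0.1938 − 0.1232)/(6.211 − 2.183) = 0.01754; intercept = 0.1938 − 0.01754×6.211 = 0.08486.
Vmax = 1/intercept = 11.8 μmol·min⁻¹; Km = slope × Vmax = 0.01754 × 11.8 = 0.207 μM.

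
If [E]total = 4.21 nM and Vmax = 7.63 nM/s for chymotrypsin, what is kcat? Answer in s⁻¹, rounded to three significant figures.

1.81 s⁻¹

kcat = Vmax/[E]total = 7.63 nM/s / 4.21 nM = 1.81 s⁻¹.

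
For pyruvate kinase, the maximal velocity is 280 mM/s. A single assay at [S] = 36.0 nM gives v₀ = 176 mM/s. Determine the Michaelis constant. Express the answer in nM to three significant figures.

v/Vmax = 176/280 = 0.6286 = [S]/(Km+[S]).
So Km + [S] = [S]/0.6286 = 57.27 nM, giving Km = 57.27 − 36.0 = 21.3 nM.

21.3 nM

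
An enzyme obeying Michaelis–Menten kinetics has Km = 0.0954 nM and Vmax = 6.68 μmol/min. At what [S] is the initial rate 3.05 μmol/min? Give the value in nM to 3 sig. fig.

Rearranging v = Vmax[S]/(Km+[S]) gives [S] = Km·v/(Vmax − v).
[S] = 0.0954 × 3.05 / (6.68 − 3.05) = 0.2910/3.630 = 0.0802 nM.

0.0802 nM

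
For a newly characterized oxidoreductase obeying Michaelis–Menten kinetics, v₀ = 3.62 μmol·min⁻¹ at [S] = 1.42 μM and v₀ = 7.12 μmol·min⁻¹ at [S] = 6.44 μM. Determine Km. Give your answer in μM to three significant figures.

In reciprocal form, 1/v = (Km/Vmax)·(1/[S]) + 1/Vmax. The two points give (1/[S], 1/v) = (0.7042, 0.2762) and (0.1553, 0.1404).
Slope = (0.2762 − 0.1404)/(0.7042 − 0.1553) = 0.2474; intercept = 0.2762 − 0.2474×0.7042 = 0.1020.
Vmax = 1/intercept = 9.80 μmol·min⁻¹; Km = slope × Vmax = 0.2474 × 9.80 = 2.42 μM.

2.42 μM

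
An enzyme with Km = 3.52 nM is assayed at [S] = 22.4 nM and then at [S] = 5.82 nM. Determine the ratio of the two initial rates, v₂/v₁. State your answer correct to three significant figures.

0.721

Since Vmax cancels, v₂/v₁ = [S]₂(Km+[S]₁) / [S]₁(Km+[S]₂).
= 5.82×(3.52+22.4) / (22.4×(3.52+5.82)) = 150.9/209.2 = 0.721.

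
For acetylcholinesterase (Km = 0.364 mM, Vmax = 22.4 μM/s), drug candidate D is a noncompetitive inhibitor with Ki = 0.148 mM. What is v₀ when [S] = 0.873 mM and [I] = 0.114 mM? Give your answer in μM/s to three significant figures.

8.93 μM/s

With α = 1 + [I]/Ki = 1 + 0.114/0.148 = 1.770, the noncompetitive rate law is v = (Vmax/α)·[S] / (Km + [S]).
v = (22.4/1.770)×0.873 / (0.364 + 0.873) = 11.05/1.237 = 8.93 μM/s.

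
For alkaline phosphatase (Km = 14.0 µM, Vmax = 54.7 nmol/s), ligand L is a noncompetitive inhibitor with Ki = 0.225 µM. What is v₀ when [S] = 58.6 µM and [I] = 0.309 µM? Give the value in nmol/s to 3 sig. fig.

18.6 nmol/s

With α = 1 + [I]/Ki = 1 + 0.309/0.225 = 2.373, the noncompetitive rate law is v = (Vmax/α)·[S] / (Km + [S]).
v = (54.7/2.373)×58.6 / (14.0 + 58.6) = 1351/72.60 = 18.6 nmol/s.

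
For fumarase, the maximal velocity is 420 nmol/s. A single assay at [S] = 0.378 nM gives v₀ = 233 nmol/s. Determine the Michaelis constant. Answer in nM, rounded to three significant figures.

0.303 nM

v/Vmax = 233/420 = 0.5548 = [S]/(Km+[S]).
So Km + [S] = [S]/0.5548 = 0.6814 nM, giving Km = 0.6814 − 0.378 = 0.303 nM.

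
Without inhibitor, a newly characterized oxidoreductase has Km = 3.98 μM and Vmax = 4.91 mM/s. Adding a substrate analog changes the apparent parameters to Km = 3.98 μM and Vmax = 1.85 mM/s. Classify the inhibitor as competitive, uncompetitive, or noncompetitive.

noncompetitive

Vmax decreases (4.91 → 1.85 mM/s) while Km is unchanged — pure noncompetitive inhibition.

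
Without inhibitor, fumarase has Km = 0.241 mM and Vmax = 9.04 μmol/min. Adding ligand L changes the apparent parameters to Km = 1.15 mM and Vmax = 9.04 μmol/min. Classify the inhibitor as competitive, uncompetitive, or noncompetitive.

Km increases (0.241 → 1.15 mM) while Vmax is unchanged — the hallmark of competitive inhibition.

competitive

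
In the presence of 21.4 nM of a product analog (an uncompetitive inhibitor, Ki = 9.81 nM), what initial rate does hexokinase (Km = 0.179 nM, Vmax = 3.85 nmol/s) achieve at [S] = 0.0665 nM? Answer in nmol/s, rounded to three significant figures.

0.656 nmol/s

α = 1 + [I]/Ki = 1 + 21.4/9.81 = 3.181.
For an uncompetitive inhibitor, both parameters are divided by α, giving Vmax/α and Km/α: Km,app = 0.0563 nM, Vmax,app = 1.21 nmol/s.
v = Vmax,app·[S]/(Km,app + [S]) = 1.21 × 0.0665/(0.0563 + 0.0665) = 0.656 nmol/s.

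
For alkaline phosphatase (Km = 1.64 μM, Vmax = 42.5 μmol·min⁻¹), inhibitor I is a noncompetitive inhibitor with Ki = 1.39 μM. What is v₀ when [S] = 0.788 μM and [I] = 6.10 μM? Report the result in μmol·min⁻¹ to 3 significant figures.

With α = 1 + [I]/Ki = 1 + 6.10/1.39 = 5.388, the noncompetitive rate law is v = (Vmax/α)·[S] / (Km + [S]).
v = (42.5/5.388)×0.788 / (1.64 + 0.788) = 6.215/2.428 = 2.56 μmol·min⁻¹.

2.56 μmol·min⁻¹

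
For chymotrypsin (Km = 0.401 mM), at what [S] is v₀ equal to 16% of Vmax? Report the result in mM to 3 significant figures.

v/Vmax = [S]/(Km+[S]) = 0.16, so [S] = Km·0.16/(1 − 0.16) = 0.401 × 0.1905.
[S] = 0.0764 mM.

0.0764 mM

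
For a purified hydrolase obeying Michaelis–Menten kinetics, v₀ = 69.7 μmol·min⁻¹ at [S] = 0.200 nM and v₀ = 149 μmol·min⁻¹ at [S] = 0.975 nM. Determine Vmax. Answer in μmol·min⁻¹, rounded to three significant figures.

211 μmol·min⁻¹

In reciprocal form, 1/v = (Km/Vmax)·(1/[S]) + 1/Vmax. The two points give (1/[S], 1/v) = (5.000, 0.01435) and (1.026, 0.006711).
Slope = (0.01435 − 0.006711)/(5.000 − 1.026) = 0.001921; intercept = 0.01435 − 0.001921×5.000 = 0.004741.
Vmax = 1/intercept = 211 μmol·min⁻¹; Km = slope × Vmax = 0.001921 × 211 = 0.405 nM.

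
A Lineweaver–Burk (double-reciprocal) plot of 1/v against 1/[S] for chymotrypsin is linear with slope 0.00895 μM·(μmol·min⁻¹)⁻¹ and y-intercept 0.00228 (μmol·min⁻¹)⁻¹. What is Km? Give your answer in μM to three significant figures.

3.93 μM

y-intercept = 1/Vmax ⇒ Vmax = 439 μmol·min⁻¹; slope = Km/Vmax ⇒ Km = slope × Vmax.
Km = 0.00895 × 439 = 3.93 μM.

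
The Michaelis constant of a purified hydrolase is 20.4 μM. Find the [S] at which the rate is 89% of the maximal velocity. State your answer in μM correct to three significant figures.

165 μM

v/Vmax = [S]/(Km+[S]) = 0.89, so [S] = Km·0.89/(1 − 0.89) = 20.4 × 8.091.
[S] = 165 μM.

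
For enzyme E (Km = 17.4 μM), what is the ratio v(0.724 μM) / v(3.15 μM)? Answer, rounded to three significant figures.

Since Vmax cancels, v₂/v₁ = [S]₂(Km+[S]₁) / [S]₁(Km+[S]₂).
= 0.724×(17.4+3.15) / (3.15×(17.4+0.724)) = 14.88/57.09 = 0.261.

0.261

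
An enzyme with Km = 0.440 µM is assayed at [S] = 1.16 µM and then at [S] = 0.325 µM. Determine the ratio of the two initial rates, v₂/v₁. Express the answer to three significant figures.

The fractional saturations are [S]/(Km+[S]) = 1.16/1.600 = 0.7250 and 0.325/0.7650 = 0.4248.
v₂/v₁ is just their ratio: 0.4248/0.7250 = 0.586.

0.586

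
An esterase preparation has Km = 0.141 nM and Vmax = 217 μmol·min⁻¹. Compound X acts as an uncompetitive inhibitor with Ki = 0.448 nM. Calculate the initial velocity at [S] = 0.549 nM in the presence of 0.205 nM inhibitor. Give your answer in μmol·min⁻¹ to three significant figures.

127 μmol·min⁻¹

With α = 1 + [I]/Ki = 1 + 0.205/0.448 = 1.458, the uncompetitive rate law is v = (Vmax/α)·[S] / (Km/α + [S]).
v = (217/1.458)×0.549 / (0.141/1.458 + 0.549) = 81.73/0.6457 = 127 μmol·min⁻¹.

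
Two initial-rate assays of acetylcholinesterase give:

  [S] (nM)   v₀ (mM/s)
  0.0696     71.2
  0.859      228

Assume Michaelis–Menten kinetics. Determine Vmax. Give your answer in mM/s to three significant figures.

In reciprocal form, 1/v = (Km/Vmax)·(1/[S]) + 1/Vmax. The two points give (1/[S], 1/v) = (14.37, 0.01404) and (1.164, 0.004386).
Slope = (0.01404 − 0.004386)/(14.37 − 1.164) = 0.0007315; intercept = 0.01404 − 0.0007315×14.37 = 0.003534.
Vmax = 1/intercept = 283 mM/s; Km = slope × Vmax = 0.0007315 × 283 = 0.207 nM.

283 mM/s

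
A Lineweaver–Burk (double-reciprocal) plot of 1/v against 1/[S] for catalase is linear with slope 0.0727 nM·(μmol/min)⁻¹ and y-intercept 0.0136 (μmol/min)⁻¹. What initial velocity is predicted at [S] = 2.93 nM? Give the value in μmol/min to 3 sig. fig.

The y-intercept is 1/Vmax, so Vmax = 1/0.0136 = 73.5 μmol/min.
The slope is Km/Vmax, so Km = 0.0727 × 73.5 = 5.35 nM.
Then v = 73.5 × 2.93/(5.35 + 2.93) = 26.0 μmol/min.

26.0 μmol/min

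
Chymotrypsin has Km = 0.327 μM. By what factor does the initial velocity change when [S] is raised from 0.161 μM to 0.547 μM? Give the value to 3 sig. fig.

1.90

Since Vmax cancels, v₂/v₁ = [S]₂(Km+[S]₁) / [S]₁(Km+[S]₂).
= 0.547×(0.327+0.161) / (0.161×(0.327+0.547)) = 0.2669/0.1407 = 1.90.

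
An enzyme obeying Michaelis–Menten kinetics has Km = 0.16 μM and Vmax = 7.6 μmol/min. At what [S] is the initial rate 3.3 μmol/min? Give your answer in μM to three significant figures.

0.123 μM

The required fractional saturation is v/Vmax = 3.3/7.6 = 0.4342.
Then [S]/(Km+[S]) = 0.4342 ⇒ [S] = 0.16 × 0.4342/(1 − 0.4342) = 0.123 μM.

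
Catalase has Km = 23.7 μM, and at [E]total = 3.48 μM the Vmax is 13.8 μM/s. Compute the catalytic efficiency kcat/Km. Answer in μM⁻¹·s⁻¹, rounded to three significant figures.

kcat = Vmax/[E]total = 13.8/3.48 = 3.97 s⁻¹.
kcat/Km = 3.97/23.7 = 0.167 μM⁻¹·s⁻¹.

0.167 μM⁻¹·s⁻¹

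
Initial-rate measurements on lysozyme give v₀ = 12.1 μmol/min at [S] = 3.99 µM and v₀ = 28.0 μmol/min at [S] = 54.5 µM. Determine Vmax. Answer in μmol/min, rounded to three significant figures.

31.2 μmol/min

In reciprocal form, 1/v = (Km/Vmax)·(1/[S]) + 1/Vmax. The two points give (1/[S], 1/v) = (0.2506, 0.08264) and (0.01835, 0.03571).
Slope = (0.08264 − 0.03571)/(0.2506 − 0.01835) = 0.2020; intercept = 0.08264 − 0.2020×0.2506 = 0.03201.
Vmax = 1/intercept = 31.2 μmol/min; Km = slope × Vmax = 0.2020 × 31.2 = 6.31 µM.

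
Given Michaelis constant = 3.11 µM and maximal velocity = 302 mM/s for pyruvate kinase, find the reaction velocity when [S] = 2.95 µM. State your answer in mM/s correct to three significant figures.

[S]/(Km+[S]) = 2.95/6.060 = 0.4868, the fractional saturation.
v = 0.4868 × Vmax = 0.4868 × 302 = 147 mM/s.

147 mM/s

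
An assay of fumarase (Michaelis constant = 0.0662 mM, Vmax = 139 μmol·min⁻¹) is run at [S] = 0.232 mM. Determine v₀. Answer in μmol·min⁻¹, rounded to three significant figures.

v = Vmax·[S]/(Km + [S]) = 139 × 0.232 / (0.0662 + 0.232)
  = 32.25 / 0.2982 = 108 μmol·min⁻¹.

108 μmol·min⁻¹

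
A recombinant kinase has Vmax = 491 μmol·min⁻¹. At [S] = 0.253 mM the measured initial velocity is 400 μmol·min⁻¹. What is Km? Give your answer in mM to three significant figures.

0.0576 mM

From v = Vmax[S]/(Km+[S]), Km = [S](Vmax − v)/v.
Km = 0.253 × (491 − 400) / 400 = 23.02/400 = 0.0576 mM.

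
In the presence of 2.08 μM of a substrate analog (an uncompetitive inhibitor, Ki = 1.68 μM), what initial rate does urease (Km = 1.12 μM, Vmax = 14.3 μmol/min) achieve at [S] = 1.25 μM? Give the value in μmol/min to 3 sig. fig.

With α = 1 + [I]/Ki = 1 + 2.08/1.68 = 2.238, the uncompetitive rate law is v = (Vmax/α)·[S] / (Km/α + [S]).
v = (14.3/2.238)×1.25 / (1.12/2.238 + 1.25) = 7.987/1.750 = 4.56 μmol/min.

4.56 μmol/min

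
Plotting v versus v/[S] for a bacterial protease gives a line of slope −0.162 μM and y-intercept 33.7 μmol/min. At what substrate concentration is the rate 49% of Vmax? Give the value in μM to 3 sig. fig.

0.156 μM

The Eadie–Hofstee slope gives Km = 0.162 μM (slope = −Km).
v/Vmax = [S]/(Km+[S]) = 0.49 ⇒ [S] = Km·0.49/(1−0.49) = 0.162 × 0.9608 = 0.156 μM.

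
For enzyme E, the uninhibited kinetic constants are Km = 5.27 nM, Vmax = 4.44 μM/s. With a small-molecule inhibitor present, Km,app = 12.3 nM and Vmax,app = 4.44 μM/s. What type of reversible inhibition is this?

competitive

Km increases (5.27 → 12.3 nM) while Vmax is unchanged — the hallmark of competitive inhibition.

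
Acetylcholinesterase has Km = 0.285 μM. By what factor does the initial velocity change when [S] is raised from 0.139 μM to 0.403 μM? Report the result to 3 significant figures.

Since Vmax cancels, v₂/v₁ = [S]₂(Km+[S]₁) / [S]₁(Km+[S]₂).
= 0.403×(0.285+0.139) / (0.139×(0.285+0.403)) = 0.1709/0.09563 = 1.79.

1.79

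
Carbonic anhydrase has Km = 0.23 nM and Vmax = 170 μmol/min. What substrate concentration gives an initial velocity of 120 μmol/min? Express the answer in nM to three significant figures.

0.552 nM

The required fractional saturation is v/Vmax = 120/170 = 0.7059.
Then [S]/(Km+[S]) = 0.7059 ⇒ [S] = 0.23 × 0.7059/(1 − 0.7059) = 0.552 nM.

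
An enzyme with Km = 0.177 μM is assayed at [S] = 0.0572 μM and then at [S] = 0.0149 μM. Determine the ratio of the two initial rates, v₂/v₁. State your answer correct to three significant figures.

0.318

The fractional saturations are [S]/(Km+[S]) = 0.0572/0.2342 = 0.2442 and 0.0149/0.1919 = 0.07764.
v₂/v₁ is just their ratio: 0.07764/0.2442 = 0.318.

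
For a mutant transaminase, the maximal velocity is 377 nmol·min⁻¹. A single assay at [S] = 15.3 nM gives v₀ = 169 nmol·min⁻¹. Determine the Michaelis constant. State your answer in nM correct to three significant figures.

From v = Vmax[S]/(Km+[S]), Km = [S](Vmax − v)/v.
Km = 15.3 × (377 − 169) / 169 = 3182/169 = 18.8 nM.

18.8 nM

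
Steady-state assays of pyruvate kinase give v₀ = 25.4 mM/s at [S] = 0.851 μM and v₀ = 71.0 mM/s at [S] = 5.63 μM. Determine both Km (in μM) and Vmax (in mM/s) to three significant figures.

In reciprocal form, 1/v = (Km/Vmax)·(1/[S]) + 1/Vmax. The two points give (1/[S], 1/v) = (1.175, 0.03937) and (0.1776, 0.01408).
Slope = (0.03937 − 0.01408)/(1.175 − 0.1776) = 0.02535; intercept = 0.03937 − 0.02535×1.175 = 0.009582.
Vmax = 1/intercept = 104 mM/s; Km = slope × Vmax = 0.02535 × 104 = 2.65 μM.

Km = 2.65 μM; Vmax = 104 mM/s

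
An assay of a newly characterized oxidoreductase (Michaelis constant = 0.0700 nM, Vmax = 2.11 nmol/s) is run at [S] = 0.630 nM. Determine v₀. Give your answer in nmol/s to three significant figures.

v = Vmax·[S]/(Km + [S]) = 2.11 × 0.630 / (0.0700 + 0.630)
  = 1.329 / 0.7000 = 1.90 nmol/s.

1.90 nmol/s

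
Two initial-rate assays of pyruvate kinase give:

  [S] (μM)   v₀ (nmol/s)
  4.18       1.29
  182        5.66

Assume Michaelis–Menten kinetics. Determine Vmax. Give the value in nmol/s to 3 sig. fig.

6.15 nmol/s

From v = Vmax[S]/(Km+[S]), each point gives Vmax = v(Km+[S])/[S].
Equating: 1.29(Km+4.18)/4.18 = 5.66(Km+182)/182.
0.3086·Km + 1.29 = 0.03110·Km + 5.66, so (0.3086 − 0.03110)·Km = 5.66 − 1.29.
Km = 4.370/0.2775 = 15.7 μM; then Vmax = 1.29(15.7+4.18)/4.18 = 6.15 nmol/s.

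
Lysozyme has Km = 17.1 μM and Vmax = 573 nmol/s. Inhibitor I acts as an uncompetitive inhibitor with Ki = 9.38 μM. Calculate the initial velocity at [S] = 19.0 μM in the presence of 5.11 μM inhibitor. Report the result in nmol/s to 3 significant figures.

234 nmol/s

α = 1 + [I]/Ki = 1 + 5.11/9.38 = 1.545.
For an uncompetitive inhibitor, both parameters are divided by α, giving Vmax/α and Km/α: Km,app = 11.1 μM, Vmax,app = 371 nmol/s.
v = Vmax,app·[S]/(Km,app + [S]) = 371 × 19.0/(11.1 + 19.0) = 234 nmol/s.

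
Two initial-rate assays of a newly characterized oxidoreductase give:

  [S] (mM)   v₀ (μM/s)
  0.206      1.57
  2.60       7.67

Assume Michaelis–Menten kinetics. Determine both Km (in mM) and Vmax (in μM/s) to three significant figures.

Km = 1.31 mM; Vmax = 11.5 μM/s

In reciprocal form, 1/v = (Km/Vmax)·(1/[S]) + 1/Vmax. The two points give (1/[S], 1/v) = (4.854, 0.6369) and (0.3846, 0.1304).
Slope = (0.6369 − 0.1304)/(4.854 − 0.3846) = 0.1133; intercept = 0.6369 − 0.1133×4.854 = 0.08679.
Vmax = 1/intercept = 11.5 μM/s; Km = slope × Vmax = 0.1133 × 11.5 = 1.31 mM.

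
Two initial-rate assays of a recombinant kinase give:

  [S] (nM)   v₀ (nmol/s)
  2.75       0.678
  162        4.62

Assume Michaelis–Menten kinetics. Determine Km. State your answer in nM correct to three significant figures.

18.1 nM

From v = Vmax[S]/(Km+[S]), each point gives Vmax = v(Km+[S])/[S].
Equating: 0.678(Km+2.75)/2.75 = 4.62(Km+162)/162.
0.2465·Km + 0.678 = 0.02852·Km + 4.62, so (0.2465 − 0.02852)·Km = 4.62 − 0.678.
Km = 3.942/0.2180 = 18.1 nM; then Vmax = 0.678(18.1+2.75)/2.75 = 5.14 nmol/s.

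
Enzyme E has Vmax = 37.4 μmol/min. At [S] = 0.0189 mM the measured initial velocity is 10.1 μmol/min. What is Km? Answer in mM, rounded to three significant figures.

0.0511 mM

v/Vmax = 10.1/37.4 = 0.2701 = [S]/(Km+[S]).
So Km + [S] = [S]/0.2701 = 0.06999 mM, giving Km = 0.06999 − 0.0189 = 0.0511 mM.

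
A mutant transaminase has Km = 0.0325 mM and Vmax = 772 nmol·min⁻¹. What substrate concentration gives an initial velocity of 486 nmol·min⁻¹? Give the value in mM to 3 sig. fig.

0.0552 mM

Rearranging v = Vmax[S]/(Km+[S]) gives [S] = Km·v/(Vmax − v).
[S] = 0.0325 × 486 / (772 − 486) = 15.80/286.0 = 0.0552 mM.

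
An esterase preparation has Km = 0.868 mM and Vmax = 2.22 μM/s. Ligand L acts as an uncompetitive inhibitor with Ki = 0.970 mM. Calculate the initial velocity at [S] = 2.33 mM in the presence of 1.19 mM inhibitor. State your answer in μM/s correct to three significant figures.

0.854 μM/s

With α = 1 + [I]/Ki = 1 + 1.19/0.970 = 2.227, the uncompetitive rate law is v = (Vmax/α)·[S] / (Km/α + [S]).
v = (2.22/2.227)×2.33 / (0.868/2.227 + 2.33) = 2.323/2.720 = 0.854 μM/s.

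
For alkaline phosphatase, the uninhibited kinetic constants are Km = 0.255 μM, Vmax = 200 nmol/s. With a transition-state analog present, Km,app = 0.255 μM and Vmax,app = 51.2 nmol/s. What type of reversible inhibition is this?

noncompetitive

Vmax decreases (200 → 51.2 nmol/s) while Km is unchanged — pure noncompetitive inhibition.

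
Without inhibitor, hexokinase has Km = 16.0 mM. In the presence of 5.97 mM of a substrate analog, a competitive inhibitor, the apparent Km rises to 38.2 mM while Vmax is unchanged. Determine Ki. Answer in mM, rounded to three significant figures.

4.30 mM

Competitive: Km,app = α·Km with α = 1 + [I]/Ki.
α = Km,app/Km = 38.2/16.0 = 2.388.
Since α = 1 + [I]/Ki, [I]/Ki = 2.388 − 1 = 1.388 and Ki = 5.97/1.388 = 4.30 mM.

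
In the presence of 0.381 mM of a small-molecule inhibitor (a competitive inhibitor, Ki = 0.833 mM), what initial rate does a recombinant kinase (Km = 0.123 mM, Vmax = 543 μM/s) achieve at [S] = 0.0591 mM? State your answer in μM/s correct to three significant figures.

With α = 1 + [I]/Ki = 1 + 0.381/0.833 = 1.457, the competitive rate law is v = Vmax[S] / (αKm + [S]).
v = 543×0.0591 / (1.457×0.123 + 0.0591) = 32.09/0.2384 = 135 μM/s.

135 μM/s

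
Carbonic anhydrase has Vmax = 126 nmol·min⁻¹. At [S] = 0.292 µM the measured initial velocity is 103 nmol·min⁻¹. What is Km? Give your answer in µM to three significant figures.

v/Vmax = 103/126 = 0.8175 = [S]/(Km+[S]).
So Km + [S] = [S]/0.8175 = 0.3572 µM, giving Km = 0.3572 − 0.292 = 0.0652 µM.

0.0652 µM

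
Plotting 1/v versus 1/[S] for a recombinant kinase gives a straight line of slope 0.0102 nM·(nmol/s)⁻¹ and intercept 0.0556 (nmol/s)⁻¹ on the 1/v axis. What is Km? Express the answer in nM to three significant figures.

0.183 nM

y-intercept = 1/Vmax ⇒ Vmax = 18.0 nmol/s; slope = Km/Vmax ⇒ Km = slope × Vmax.
Km = 0.0102 × 18.0 = 0.183 nM.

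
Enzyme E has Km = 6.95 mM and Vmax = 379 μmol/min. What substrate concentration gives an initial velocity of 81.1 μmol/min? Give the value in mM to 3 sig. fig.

1.89 mM

Rearranging v = Vmax[S]/(Km+[S]) gives [S] = Km·v/(Vmax − v).
[S] = 6.95 × 81.1 / (379 − 81.1) = 563.6/297.9 = 1.89 mM.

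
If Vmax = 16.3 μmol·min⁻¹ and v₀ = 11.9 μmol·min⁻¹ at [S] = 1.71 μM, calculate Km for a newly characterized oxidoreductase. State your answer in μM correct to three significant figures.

0.632 μM

v/Vmax = 11.9/16.3 = 0.7301 = [S]/(Km+[S]).
So Km + [S] = [S]/0.7301 = 2.342 μM, giving Km = 2.342 − 1.71 = 0.632 μM.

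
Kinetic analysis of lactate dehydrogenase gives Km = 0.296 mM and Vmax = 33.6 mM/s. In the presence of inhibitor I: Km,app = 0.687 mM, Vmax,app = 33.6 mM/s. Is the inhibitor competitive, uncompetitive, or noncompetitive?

Km increases (0.296 → 0.687 mM) while Vmax is unchanged — the hallmark of competitive inhibition.

competitive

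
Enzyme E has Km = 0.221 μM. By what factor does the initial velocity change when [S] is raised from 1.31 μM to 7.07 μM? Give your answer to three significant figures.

1.13

Since Vmax cancels, v₂/v₁ = [S]₂(Km+[S]₁) / [S]₁(Km+[S]₂).
= 7.07×(0.221+1.31) / (1.31×(0.221+7.07)) = 10.82/9.551 = 1.13.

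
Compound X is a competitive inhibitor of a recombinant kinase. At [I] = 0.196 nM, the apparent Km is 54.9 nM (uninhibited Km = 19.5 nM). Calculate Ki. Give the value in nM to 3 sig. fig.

0.108 nM

Competitive: Km,app = α·Km with α = 1 + [I]/Ki.
α = Km,app/Km = 54.9/19.5 = 2.815.
Since α = 1 + [I]/Ki, [I]/Ki = 2.815 − 1 = 1.815 and Ki = 0.196/1.815 = 0.108 nM.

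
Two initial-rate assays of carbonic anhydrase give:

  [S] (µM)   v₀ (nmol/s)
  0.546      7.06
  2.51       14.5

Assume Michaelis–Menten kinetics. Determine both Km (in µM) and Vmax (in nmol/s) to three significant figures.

In reciprocal form, 1/v = (Km/Vmax)·(1/[S]) + 1/Vmax. The two points give (1/[S], 1/v) = (1.832, 0.1416) and (0.3984, 0.06897).
Slope = (0.1416 − 0.06897)/(1.832 − 0.3984) = 0.05071; intercept = 0.1416 − 0.05071×1.832 = 0.04876.
Vmax = 1/intercept = 20.5 nmol/s; Km = slope × Vmax = 0.05071 × 20.5 = 1.04 µM.

Km = 1.04 µM; Vmax = 20.5 nmol/s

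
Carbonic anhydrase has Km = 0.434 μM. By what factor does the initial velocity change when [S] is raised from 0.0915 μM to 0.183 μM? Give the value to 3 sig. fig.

1.70

Since Vmax cancels, v₂/v₁ = [S]₂(Km+[S]₁) / [S]₁(Km+[S]₂).
= 0.183×(0.434+0.0915) / (0.0915×(0.434+0.183)) = 0.09617/0.05646 = 1.70.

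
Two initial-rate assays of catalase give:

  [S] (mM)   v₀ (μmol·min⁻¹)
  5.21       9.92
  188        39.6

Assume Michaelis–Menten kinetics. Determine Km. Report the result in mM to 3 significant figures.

In reciprocal form, 1/v = (Km/Vmax)·(1/[S]) + 1/Vmax. The two points give (1/[S], 1/v) = (0.1919, 0.1008) and (0.005319, 0.02525).
Slope = (0.1008 − 0.02525)/(0.1919 − 0.005319) = 0.4049; intercept = 0.1008 − 0.4049×0.1919 = 0.02310.
Vmax = 1/intercept = 43.3 μmol·min⁻¹; Km = slope × Vmax = 0.4049 × 43.3 = 17.5 mM.

17.5 mM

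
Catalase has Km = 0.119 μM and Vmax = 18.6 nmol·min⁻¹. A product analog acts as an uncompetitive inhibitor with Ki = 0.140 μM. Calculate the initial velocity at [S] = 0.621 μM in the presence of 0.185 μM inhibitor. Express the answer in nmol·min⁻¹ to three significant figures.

α = 1 + [I]/Ki = 1 + 0.185/0.140 = 2.321.
For an uncompetitive inhibitor, both parameters are divided by α, giving Vmax/α and Km/α: Km,app = 0.0513 μM, Vmax,app = 8.01 nmol·min⁻¹.
v = Vmax,app·[S]/(Km,app + [S]) = 8.01 × 0.621/(0.0513 + 0.621) = 7.40 nmol·min⁻¹.

7.40 nmol·min⁻¹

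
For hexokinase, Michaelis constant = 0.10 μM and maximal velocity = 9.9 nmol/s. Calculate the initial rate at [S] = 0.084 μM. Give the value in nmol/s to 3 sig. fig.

v = Vmax·[S]/(Km + [S]) = 9.9 × 0.084 / (0.10 + 0.084)
  = 0.8316 / 0.1840 = 4.52 nmol/s.

4.52 nmol/s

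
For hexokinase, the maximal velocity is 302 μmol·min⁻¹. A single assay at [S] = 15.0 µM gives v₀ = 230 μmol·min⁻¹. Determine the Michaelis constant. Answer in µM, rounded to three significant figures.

From v = Vmax[S]/(Km+[S]), Km = [S](Vmax − v)/v.
Km = 15.0 × (302 − 230) / 230 = 1080/230 = 4.70 µM.

4.70 µM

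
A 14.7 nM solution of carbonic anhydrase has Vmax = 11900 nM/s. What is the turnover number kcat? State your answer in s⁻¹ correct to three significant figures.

810 s⁻¹

kcat = Vmax/[E]total = 11900 nM/s / 14.7 nM = 810 s⁻¹.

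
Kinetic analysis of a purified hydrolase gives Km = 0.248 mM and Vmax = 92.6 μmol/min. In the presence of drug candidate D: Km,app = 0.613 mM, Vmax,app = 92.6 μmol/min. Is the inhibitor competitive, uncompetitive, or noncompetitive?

competitive

Km increases (0.248 → 0.613 mM) while Vmax is unchanged — the hallmark of competitive inhibition.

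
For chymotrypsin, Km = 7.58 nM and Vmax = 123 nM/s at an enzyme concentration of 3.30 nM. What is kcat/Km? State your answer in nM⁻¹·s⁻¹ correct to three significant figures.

kcat = Vmax/[E]total = 123/3.30 = 37.3 s⁻¹.
kcat/Km = 37.3/7.58 = 4.92 nM⁻¹·s⁻¹.

4.92 nM⁻¹·s⁻¹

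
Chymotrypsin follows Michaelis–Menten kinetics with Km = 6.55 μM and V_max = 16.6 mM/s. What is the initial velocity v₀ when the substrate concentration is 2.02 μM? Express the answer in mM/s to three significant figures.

[S]/(Km+[S]) = 2.02/8.570 = 0.2357, the fractional saturation.
v = 0.2357 × Vmax = 0.2357 × 16.6 = 3.91 mM/s.

3.91 mM/s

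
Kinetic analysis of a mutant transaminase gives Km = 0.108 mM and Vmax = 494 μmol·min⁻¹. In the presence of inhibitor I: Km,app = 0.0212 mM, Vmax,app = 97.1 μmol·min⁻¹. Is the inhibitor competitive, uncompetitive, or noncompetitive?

uncompetitive

Both Km and Vmax decrease by the same factor (~5.09-fold) — characteristic of uncompetitive inhibition.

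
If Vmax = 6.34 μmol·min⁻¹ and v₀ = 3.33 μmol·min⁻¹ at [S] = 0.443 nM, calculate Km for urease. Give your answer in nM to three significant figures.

v/Vmax = 3.33/6.34 = 0.5252 = [S]/(Km+[S]).
So Km + [S] = [S]/0.5252 = 0.8434 nM, giving Km = 0.8434 − 0.443 = 0.400 nM.

0.400 nM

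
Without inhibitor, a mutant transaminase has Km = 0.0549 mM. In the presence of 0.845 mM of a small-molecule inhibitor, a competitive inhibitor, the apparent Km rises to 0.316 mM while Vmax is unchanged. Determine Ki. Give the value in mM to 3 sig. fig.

0.178 mM

Competitive: Km,app = α·Km with α = 1 + [I]/Ki.
α = Km,app/Km = 0.316/0.0549 = 5.756.
Since α = 1 + [I]/Ki, [I]/Ki = 5.756 − 1 = 4.756 and Ki = 0.845/4.756 = 0.178 mM.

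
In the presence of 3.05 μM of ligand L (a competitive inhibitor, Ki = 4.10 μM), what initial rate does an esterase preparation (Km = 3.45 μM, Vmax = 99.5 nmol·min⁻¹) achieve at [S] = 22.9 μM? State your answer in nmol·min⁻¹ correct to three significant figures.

78.8 nmol·min⁻¹

With α = 1 + [I]/Ki = 1 + 3.05/4.10 = 1.744, the competitive rate law is v = Vmax[S] / (αKm + [S]).
v = 99.5×22.9 / (1.744×3.45 + 22.9) = 2279/28.92 = 78.8 nmol·min⁻¹.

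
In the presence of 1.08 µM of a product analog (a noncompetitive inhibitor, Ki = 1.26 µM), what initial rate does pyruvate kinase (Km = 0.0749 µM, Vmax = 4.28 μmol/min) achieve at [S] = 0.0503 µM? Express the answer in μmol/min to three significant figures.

0.926 μmol/min

With α = 1 + [I]/Ki = 1 + 1.08/1.26 = 1.857, the noncompetitive rate law is v = (Vmax/α)·[S] / (Km + [S]).
v = (4.28/1.857)×0.0503 / (0.0749 + 0.0503) = 0.1159/0.1252 = 0.926 μmol/min.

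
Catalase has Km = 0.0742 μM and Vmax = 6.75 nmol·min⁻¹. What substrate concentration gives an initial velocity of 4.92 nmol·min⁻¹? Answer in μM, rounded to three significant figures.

0.199 μM

The required fractional saturation is v/Vmax = 4.92/6.75 = 0.7289.
Then [S]/(Km+[S]) = 0.7289 ⇒ [S] = 0.0742 × 0.7289/(1 − 0.7289) = 0.199 μM.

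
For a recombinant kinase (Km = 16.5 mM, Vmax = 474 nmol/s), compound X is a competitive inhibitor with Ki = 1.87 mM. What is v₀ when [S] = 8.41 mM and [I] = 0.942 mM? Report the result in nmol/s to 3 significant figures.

120 nmol/s

α = 1 + [I]/Ki = 1 + 0.942/1.87 = 1.504.
For a competitive inhibitor, Vmax is unchanged and the apparent Km becomes α·Km: Km,app = 24.8 mM, Vmax,app = 474 nmol/s.
v = Vmax,app·[S]/(Km,app + [S]) = 474 × 8.41/(24.8 + 8.41) = 120 nmol/s.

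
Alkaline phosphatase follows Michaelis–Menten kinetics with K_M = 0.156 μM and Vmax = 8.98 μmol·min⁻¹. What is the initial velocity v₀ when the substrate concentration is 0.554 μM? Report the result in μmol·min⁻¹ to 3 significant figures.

7.01 μmol·min⁻¹

[S]/(Km+[S]) = 0.554/0.7100 = 0.7803, the fractional saturation.
v = 0.7803 × Vmax = 0.7803 × 8.98 = 7.01 μmol·min⁻¹.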